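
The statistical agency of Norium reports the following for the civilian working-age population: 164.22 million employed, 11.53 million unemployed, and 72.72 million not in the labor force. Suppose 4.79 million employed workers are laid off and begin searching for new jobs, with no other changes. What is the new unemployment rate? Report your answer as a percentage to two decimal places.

Initially, labor force = 164.22 + 11.53 = 175.75 million, so u = 11.53/175.75 = 6.56%.
After the change, employed falls and unemployed rises by 4.79; labor force unchanged → E = 159.43, U = 16.32, labor force = 175.75 million.
New unemployment rate = 16.32 / 175.75 = 9.29%.

New unemployment rate ≈ 9.29%.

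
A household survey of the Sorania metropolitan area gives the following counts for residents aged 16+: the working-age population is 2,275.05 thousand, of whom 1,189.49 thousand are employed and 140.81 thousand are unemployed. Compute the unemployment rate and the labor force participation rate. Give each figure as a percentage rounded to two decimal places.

Unemployment rate ≈ 10.58%; labor force participation rate ≈ 58.47%.

Labor force = employed + unemployed = 1,189.49 + 140.81 = 1,330.30 thousand.
Unemployment rate = 140.81 / 1,330.30 = 10.58%.
Labor force participation rate = 1,330.30 / 2,275.05 = 58.47%.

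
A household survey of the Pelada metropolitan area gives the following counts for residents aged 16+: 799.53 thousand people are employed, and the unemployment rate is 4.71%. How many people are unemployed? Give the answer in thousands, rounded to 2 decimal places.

Let U be the number unemployed. The labor force is E + U, and U/(E+U) = 0.0471.
So U = 0.0471 × 799.53 / (1 − 0.0471) = 37.6579 / 0.9529 ≈ 39.52 thousand.

About 39.52 thousand are unemployed.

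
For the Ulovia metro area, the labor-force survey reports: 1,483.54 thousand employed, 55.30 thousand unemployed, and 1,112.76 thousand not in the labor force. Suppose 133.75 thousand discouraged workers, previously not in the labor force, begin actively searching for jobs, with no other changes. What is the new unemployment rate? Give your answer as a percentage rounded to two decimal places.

Initially, labor force = 1,483.54 + 55.30 = 1,538.84 thousand, so u = 55.30/1,538.84 = 3.59%.
After the change, unemployed and labor force both rise by 133.75 → E = 1,483.54, U = 189.05, labor force = 1,672.59 thousand.
New unemployment rate = 189.05 / 1,672.59 = 11.30%.

New unemployment rate ≈ 11.30%.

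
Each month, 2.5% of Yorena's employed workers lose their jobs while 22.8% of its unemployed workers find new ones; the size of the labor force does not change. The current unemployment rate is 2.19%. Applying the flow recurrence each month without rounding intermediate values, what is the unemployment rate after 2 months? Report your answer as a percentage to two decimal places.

Unemployment rate after two months ≈ 5.59%.

With a fixed labor force, u_{t+1} = u_t + s·(1−u_t) − f·u_t = u_t·(1−s−f) + s.
Here 1−s−f = 0.747 and s = 0.025.
u_1 = 0.021900 × 0.747 + 0.025 = 0.041359.
u_2 = 0.041359 × 0.747 + 0.025 = 0.055895.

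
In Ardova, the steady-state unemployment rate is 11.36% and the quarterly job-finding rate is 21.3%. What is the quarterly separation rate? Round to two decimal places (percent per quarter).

From u* = s/(s+f): s = u·f/(1−u).
s = 0.1136 × 21.3 / (1 − 0.1136) = 2.4197 / 0.8864 ≈ 2.73% per quarter.

Separation rate ≈ 2.73% per quarter.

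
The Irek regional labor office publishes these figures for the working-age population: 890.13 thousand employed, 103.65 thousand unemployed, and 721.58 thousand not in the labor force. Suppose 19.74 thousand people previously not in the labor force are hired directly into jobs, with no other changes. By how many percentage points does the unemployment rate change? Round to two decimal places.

Initially, labor force = 890.13 + 103.65 = 993.78 thousand, so u = 103.65/993.78 = 10.43%.
After the change, employed and labor force both rise by 19.74; unemployed unchanged → E = 909.87, U = 103.65, labor force = 1,013.52 thousand.
New unemployment rate = 103.65 / 1,013.52 = 10.23%.
Change = 10.23% − 10.43% = −0.20 percentage points.

The unemployment rate changes by −0.20 percentage points.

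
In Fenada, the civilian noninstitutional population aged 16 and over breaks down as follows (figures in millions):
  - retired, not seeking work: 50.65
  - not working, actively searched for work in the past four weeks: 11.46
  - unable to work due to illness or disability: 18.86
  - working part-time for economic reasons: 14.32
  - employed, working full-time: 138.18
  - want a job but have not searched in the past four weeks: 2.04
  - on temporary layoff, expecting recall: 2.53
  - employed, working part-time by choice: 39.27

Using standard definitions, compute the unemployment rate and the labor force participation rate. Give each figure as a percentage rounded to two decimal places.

Employed = 14.32 + 138.18 + 39.27 = 191.77 million (anyone who worked, including part-time for economic reasons, counts as employed).
Unemployed = 11.46 + 2.53 = 13.99 million (jobless and actively searching, or on temporary layoff).
Labor force = 191.77 + 13.99 = 205.76 million.
Not in labor force = 50.65 + 18.86 + 2.04 = 71.55 million (those not working and not actively searching are outside the labor force — including those who want a job but have given up searching).
Civilian working-age population = 205.76 + 71.55 = 277.31 million.
Unemployment rate = 13.99 / 205.76 = 6.80%.
Labor force participation rate = 205.76 / 277.31 = 74.20%.

Unemployment rate ≈ 6.80%; labor force participation rate ≈ 74.20%.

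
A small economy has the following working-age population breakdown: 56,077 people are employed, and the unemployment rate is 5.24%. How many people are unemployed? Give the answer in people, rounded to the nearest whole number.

About 3,101 are unemployed.

Let U be the number unemployed. The labor force is E + U, and U/(E+U) = 0.0524.
So U = 0.0524 × 56,077 / (1 − 0.0524) = 2938.43 / 0.9476 ≈ 3,101.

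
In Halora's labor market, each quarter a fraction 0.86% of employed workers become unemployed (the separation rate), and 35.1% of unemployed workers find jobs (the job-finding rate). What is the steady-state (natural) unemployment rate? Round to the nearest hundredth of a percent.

Steady-state unemployment rate ≈ 2.39%.

At steady state the flows balance: s·E = f·U, so U/(E+U) = s/(s+f).
u* = 0.86 / (0.86 + 35.1) = 0.86 / 35.96 = 2.39%.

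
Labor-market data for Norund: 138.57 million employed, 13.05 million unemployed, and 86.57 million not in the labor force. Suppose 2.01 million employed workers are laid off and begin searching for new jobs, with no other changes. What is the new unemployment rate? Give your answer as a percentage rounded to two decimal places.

New unemployment rate ≈ 9.93%.

Initially, labor force = 138.57 + 13.05 = 151.62 million, so u = 13.05/151.62 = 8.61%.
After the change, employed falls and unemployed rises by 2.01; labor force unchanged → E = 136.56, U = 15.06, labor force = 151.62 million.
New unemployment rate = 15.06 / 151.62 = 9.93%.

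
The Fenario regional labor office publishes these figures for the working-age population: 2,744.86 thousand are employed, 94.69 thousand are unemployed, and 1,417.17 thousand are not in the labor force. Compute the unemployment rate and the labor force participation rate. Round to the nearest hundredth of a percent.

Labor force = employed + unemployed = 2,744.86 + 94.69 = 2,839.55 thousand.
Working-age population = 2,839.55 + 1,417.17 = 4,256.72 thousand.
Unemployment rate = 94.69 / 2,839.55 = 3.33%.
Labor force participation rate = 2,839.55 / 4,256.72 = 66.71%.

Unemployment rate ≈ 3.33%; labor force participation rate ≈ 66.71%.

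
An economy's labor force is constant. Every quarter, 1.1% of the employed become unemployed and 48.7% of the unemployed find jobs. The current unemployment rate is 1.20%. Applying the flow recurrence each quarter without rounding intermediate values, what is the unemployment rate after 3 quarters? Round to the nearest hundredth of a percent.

Unemployment rate after three quarters ≈ 2.08%.

With a fixed labor force, u_{t+1} = u_t + s·(1−u_t) − f·u_t = u_t·(1−s−f) + s.
Here 1−s−f = 0.502 and s = 0.011.
u_1 = 0.012000 × 0.502 + 0.011 = 0.017024.
u_2 = 0.017024 × 0.502 + 0.011 = 0.019546.
u_3 = 0.019546 × 0.502 + 0.011 = 0.020812.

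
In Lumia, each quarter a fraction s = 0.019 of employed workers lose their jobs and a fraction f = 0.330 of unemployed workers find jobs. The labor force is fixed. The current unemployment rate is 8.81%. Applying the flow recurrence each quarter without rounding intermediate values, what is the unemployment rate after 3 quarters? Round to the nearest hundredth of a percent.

Unemployment rate after three quarters ≈ 6.37%.

With a fixed labor force, u_{t+1} = u_t + s·(1−u_t) − f·u_t = u_t·(1−s−f) + s.
Here 1−s−f = 0.651 and s = 0.019.
u_1 = 0.088100 × 0.651 + 0.019 = 0.076353.
u_2 = 0.076353 × 0.651 + 0.019 = 0.068706.
u_3 = 0.068706 × 0.651 + 0.019 = 0.063728.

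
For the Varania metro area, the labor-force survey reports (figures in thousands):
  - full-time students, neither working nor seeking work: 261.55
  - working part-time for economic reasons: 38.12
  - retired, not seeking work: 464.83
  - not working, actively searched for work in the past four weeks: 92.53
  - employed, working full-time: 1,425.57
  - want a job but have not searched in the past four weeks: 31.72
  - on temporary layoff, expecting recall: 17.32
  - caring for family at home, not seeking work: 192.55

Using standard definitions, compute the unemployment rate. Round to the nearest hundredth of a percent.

Employed = 38.12 + 1,425.57 = 1,463.69 thousand (anyone who worked, including part-time for economic reasons, counts as employed).
Unemployed = 92.53 + 17.32 = 109.85 thousand (jobless and actively searching, or on temporary layoff).
Labor force = 1,463.69 + 109.85 = 1,573.54 thousand.
Unemployment rate = 109.85 / 1,573.54 = 6.98%.

Unemployment rate ≈ 6.98%.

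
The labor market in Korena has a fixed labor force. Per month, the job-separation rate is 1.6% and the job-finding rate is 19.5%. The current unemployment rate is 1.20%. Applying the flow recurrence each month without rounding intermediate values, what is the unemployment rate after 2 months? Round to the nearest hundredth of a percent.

With a fixed labor force, u_{t+1} = u_t + s·(1−u_t) − f·u_t = u_t·(1−s−f) + s.
Here 1−s−f = 0.789 and s = 0.016.
u_1 = 0.012000 × 0.789 + 0.016 = 0.025468.
u_2 = 0.025468 × 0.789 + 0.016 = 0.036094.

Unemployment rate after two months ≈ 3.61%.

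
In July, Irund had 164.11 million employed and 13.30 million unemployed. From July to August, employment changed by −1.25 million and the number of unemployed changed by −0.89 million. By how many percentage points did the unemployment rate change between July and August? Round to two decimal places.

July: labor force = 164.11 + 13.30 = 177.41; u = 13.30/177.41 = 7.50%.
August: labor force = 162.86 + 12.41 = 175.27; u = 12.41/175.27 = 7.08%.
Change = 7.08% − 7.50% = −0.42 pp.

The unemployment rate changed by −0.42 percentage points.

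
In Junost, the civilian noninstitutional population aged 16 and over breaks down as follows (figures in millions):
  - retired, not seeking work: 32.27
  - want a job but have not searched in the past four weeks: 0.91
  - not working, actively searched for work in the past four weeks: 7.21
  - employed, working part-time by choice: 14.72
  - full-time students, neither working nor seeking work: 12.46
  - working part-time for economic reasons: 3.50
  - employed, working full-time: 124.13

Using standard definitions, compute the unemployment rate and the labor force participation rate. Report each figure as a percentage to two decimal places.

Unemployment rate ≈ 4.82%; labor force participation rate ≈ 76.62%.

Employed = 14.72 + 3.50 + 124.13 = 142.35 million (anyone who worked, including part-time for economic reasons, counts as employed).
Unemployed = 7.21 million.
Labor force = 142.35 + 7.21 = 149.56 million.
Not in labor force = 32.27 + 0.91 + 12.46 = 45.64 million (those not working and not actively searching are outside the labor force — including those who want a job but have given up searching).
Civilian working-age population = 149.56 + 45.64 = 195.20 million.
Unemployment rate = 7.21 / 149.56 = 4.82%.
Labor force participation rate = 149.56 / 195.20 = 76.62%.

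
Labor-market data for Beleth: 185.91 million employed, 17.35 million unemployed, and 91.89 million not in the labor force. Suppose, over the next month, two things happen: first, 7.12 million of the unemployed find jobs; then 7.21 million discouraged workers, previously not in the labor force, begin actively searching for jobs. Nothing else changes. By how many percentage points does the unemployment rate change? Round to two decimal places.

The unemployment rate changes by −0.25 percentage points.

Initially, labor force = 185.91 + 17.35 = 203.26 million, so u = 17.35/203.26 = 8.54%.
After the first change, unemployed falls and employed rises by 7.12; labor force unchanged → E = 193.03, U = 10.23, labor force = 203.26 million.
After the second change, unemployed and labor force both rise by 7.21 → E = 193.03, U = 17.44, labor force = 210.47 million.
New unemployment rate = 17.44 / 210.47 = 8.29%.
Change = 8.29% − 8.54% = −0.25 percentage points.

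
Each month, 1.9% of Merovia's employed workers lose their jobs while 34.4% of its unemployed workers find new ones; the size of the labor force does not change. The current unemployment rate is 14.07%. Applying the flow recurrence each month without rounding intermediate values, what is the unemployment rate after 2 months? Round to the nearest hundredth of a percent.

With a fixed labor force, u_{t+1} = u_t + s·(1−u_t) − f·u_t = u_t·(1−s−f) + s.
Here 1−s−f = 0.637 and s = 0.019.
u_1 = 0.140700 × 0.637 + 0.019 = 0.108626.
u_2 = 0.108626 × 0.637 + 0.019 = 0.088195.

Unemployment rate after two months ≈ 8.82%.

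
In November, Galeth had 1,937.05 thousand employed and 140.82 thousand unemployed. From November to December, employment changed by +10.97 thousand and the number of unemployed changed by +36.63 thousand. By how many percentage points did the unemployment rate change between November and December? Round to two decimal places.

The unemployment rate changed by +1.57 percentage points.

November: labor force = 1,937.05 + 140.82 = 2,077.87; u = 140.82/2,077.87 = 6.78%.
December: labor force = 1,948.02 + 177.45 = 2,125.47; u = 177.45/2,125.47 = 8.35%.
Change = 8.35% − 6.78% = +1.57 pp.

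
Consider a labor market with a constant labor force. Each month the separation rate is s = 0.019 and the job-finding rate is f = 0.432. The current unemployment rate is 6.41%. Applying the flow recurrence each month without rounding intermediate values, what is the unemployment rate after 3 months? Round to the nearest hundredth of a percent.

With a fixed labor force, u_{t+1} = u_t + s·(1−u_t) − f·u_t = u_t·(1−s−f) + s.
Here 1−s−f = 0.549 and s = 0.019.
u_1 = 0.064100 × 0.549 + 0.019 = 0.054191.
u_2 = 0.054191 × 0.549 + 0.019 = 0.048751.
u_3 = 0.048751 × 0.549 + 0.019 = 0.045764.

Unemployment rate after three months ≈ 4.58%.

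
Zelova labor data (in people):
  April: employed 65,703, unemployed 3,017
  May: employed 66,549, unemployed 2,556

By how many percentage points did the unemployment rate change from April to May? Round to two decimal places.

April: labor force = 65,703 + 3,017 = 68,720; u = 3,017/68,720 = 4.39%.
May: labor force = 66,549 + 2,556 = 69,105; u = 2,556/69,105 = 3.70%.
Change = 3.70% − 4.39% = −0.69 pp.

The unemployment rate changed by −0.69 percentage points.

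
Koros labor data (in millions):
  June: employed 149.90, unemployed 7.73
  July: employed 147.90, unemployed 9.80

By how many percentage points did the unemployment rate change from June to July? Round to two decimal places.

The unemployment rate changed by +1.31 percentage points.

June: labor force = 149.90 + 7.73 = 157.63; u = 7.73/157.63 = 4.90%.
July: labor force = 147.90 + 9.80 = 157.70; u = 9.80/157.70 = 6.21%.
Change = 6.21% − 4.90% = +1.31 pp.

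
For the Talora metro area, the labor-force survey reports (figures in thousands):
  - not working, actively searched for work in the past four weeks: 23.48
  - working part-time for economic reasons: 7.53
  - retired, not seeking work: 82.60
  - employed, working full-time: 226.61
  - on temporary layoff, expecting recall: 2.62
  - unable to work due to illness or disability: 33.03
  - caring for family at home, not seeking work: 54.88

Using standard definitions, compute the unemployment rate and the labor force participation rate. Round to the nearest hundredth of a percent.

Employed = 7.53 + 226.61 = 234.14 thousand (anyone who worked, including part-time for economic reasons, counts as employed).
Unemployed = 23.48 + 2.62 = 26.10 thousand (jobless and actively searching, or on temporary layoff).
Labor force = 234.14 + 26.10 = 260.24 thousand.
Not in labor force = 82.60 + 33.03 + 54.88 = 170.51 thousand (those not working and not actively searching are outside the labor force).
Civilian working-age population = 260.24 + 170.51 = 430.75 thousand.
Unemployment rate = 26.10 / 260.24 = 10.03%.
Labor force participation rate = 260.24 / 430.75 = 60.42%.

Unemployment rate ≈ 10.03%; labor force participation rate ≈ 60.42%.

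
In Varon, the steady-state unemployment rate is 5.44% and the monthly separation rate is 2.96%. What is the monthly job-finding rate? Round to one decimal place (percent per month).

Job-finding rate ≈ 51.5% per month.

From u* = s/(s+f): f = s·(1−u)/u.
f = 2.96 × (1 − 0.0544) / 0.0544 = 2.7990 / 0.0544 ≈ 51.5% per month.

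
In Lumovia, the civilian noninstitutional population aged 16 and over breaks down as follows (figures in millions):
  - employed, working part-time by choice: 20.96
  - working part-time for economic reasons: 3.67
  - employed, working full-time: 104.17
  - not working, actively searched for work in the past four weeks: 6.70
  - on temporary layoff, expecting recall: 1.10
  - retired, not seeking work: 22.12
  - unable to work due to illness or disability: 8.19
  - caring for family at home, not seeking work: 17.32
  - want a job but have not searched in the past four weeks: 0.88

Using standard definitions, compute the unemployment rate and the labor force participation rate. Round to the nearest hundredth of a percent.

Employed = 20.96 + 3.67 + 104.17 = 128.80 million (anyone who worked, including part-time for economic reasons, counts as employed).
Unemployed = 6.70 + 1.10 = 7.80 million (jobless and actively searching, or on temporary layoff).
Labor force = 128.80 + 7.80 = 136.60 million.
Not in labor force = 22.12 + 8.19 + 17.32 + 0.88 = 48.51 million (those not working and not actively searching are outside the labor force — including those who want a job but have given up searching).
Civilian working-age population = 136.60 + 48.51 = 185.11 million.
Unemployment rate = 7.80 / 136.60 = 5.71%.
Labor force participation rate = 136.60 / 185.11 = 73.79%.

Unemployment rate ≈ 5.71%; labor force participation rate ≈ 73.79%.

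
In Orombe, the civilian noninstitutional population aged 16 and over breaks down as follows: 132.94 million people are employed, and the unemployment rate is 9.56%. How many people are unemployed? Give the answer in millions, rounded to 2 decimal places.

About 14.05 million are unemployed.

Let U be the number unemployed. The labor force is E + U, and U/(E+U) = 0.0956.
So U = 0.0956 × 132.94 / (1 − 0.0956) = 12.7091 / 0.9044 ≈ 14.05 million.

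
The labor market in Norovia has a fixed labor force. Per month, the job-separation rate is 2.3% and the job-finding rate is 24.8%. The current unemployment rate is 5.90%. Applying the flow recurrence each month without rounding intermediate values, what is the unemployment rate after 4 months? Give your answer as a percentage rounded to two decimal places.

Unemployment rate after four months ≈ 7.76%.

With a fixed labor force, u_{t+1} = u_t + s·(1−u_t) − f·u_t = u_t·(1−s−f) + s.
Here 1−s−f = 0.729 and s = 0.023.
u_1 = 0.059000 × 0.729 + 0.023 = 0.066011.
u_2 = 0.066011 × 0.729 + 0.023 = 0.071122.
u_3 = 0.071122 × 0.729 + 0.023 = 0.074848.
u_4 = 0.074848 × 0.729 + 0.023 = 0.077564.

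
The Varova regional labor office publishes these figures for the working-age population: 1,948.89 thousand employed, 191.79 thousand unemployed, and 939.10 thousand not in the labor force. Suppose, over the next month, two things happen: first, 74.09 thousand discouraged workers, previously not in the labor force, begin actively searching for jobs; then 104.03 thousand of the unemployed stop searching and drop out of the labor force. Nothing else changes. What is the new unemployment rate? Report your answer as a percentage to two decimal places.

New unemployment rate ≈ 7.67%.

Initially, labor force = 1,948.89 + 191.79 = 2,140.68 thousand, so u = 191.79/2,140.68 = 8.96%.
After the first change, unemployed and labor force both rise by 74.09 → E = 1,948.89, U = 265.88, labor force = 2,214.77 thousand.
After the second change, unemployed and labor force both fall by 104.03 → E = 1,948.89, U = 161.85, labor force = 2,110.74 thousand.
New unemployment rate = 161.85 / 2,110.74 = 7.67%.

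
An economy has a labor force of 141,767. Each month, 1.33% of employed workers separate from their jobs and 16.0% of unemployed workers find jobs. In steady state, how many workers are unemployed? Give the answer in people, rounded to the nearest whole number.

Steady-state unemployment rate u* = s/(s+f) = 1.33/(1.33+16.0) = 0.076746.
Unemployed = u* × labor force = 0.076746 × 141,767 ≈ 10,880.

About 10,880 are unemployed in steady state.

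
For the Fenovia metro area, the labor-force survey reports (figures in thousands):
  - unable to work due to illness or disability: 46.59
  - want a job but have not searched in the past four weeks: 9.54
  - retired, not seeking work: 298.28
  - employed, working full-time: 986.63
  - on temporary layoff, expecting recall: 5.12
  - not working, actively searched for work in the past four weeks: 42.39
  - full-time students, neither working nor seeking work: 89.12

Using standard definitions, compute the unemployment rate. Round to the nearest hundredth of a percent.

Unemployment rate ≈ 4.59%.

Employed = 986.63 thousand.
Unemployed = 5.12 + 42.39 = 47.51 thousand (jobless and actively searching, or on temporary layoff).
Labor force = 986.63 + 47.51 = 1,034.14 thousand.
Unemployment rate = 47.51 / 1,034.14 = 4.59%.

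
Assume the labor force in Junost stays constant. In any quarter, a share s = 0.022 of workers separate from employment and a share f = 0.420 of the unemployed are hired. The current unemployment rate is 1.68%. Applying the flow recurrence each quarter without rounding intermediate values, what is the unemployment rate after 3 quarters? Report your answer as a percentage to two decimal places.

With a fixed labor force, u_{t+1} = u_t + s·(1−u_t) − f·u_t = u_t·(1−s−f) + s.
Here 1−s−f = 0.558 and s = 0.022.
u_1 = 0.016800 × 0.558 + 0.022 = 0.031374.
u_2 = 0.031374 × 0.558 + 0.022 = 0.039507.
u_3 = 0.039507 × 0.558 + 0.022 = 0.044045.

Unemployment rate after three quarters ≈ 4.40%.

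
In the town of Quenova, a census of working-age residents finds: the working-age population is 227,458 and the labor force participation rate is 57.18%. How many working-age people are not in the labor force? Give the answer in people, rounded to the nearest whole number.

Share not in the labor force = 1 − 0.5718 = 0.4282.
Not in labor force = 0.4282 × 227,458 ≈ 97,398.

About 97,398 are not in the labor force.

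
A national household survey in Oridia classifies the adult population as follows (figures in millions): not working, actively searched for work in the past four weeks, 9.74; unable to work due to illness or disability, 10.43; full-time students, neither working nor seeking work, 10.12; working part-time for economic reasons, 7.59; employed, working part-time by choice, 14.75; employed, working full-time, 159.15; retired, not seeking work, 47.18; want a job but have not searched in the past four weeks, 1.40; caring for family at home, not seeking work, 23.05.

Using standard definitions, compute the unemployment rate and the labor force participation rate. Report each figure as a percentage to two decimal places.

Unemployment rate ≈ 5.09%; labor force participation rate ≈ 67.47%.

Employed = 7.59 + 14.75 + 159.15 = 181.49 million (anyone who worked, including part-time for economic reasons, counts as employed).
Unemployed = 9.74 million.
Labor force = 181.49 + 9.74 = 191.23 million.
Not in labor force = 10.43 + 10.12 + 47.18 + 1.40 + 23.05 = 92.18 million (those not working and not actively searching are outside the labor force — including those who want a job but have given up searching).
Civilian working-age population = 191.23 + 92.18 = 283.41 million.
Unemployment rate = 9.74 / 191.23 = 5.09%.
Labor force participation rate = 191.23 / 283.41 = 67.47%.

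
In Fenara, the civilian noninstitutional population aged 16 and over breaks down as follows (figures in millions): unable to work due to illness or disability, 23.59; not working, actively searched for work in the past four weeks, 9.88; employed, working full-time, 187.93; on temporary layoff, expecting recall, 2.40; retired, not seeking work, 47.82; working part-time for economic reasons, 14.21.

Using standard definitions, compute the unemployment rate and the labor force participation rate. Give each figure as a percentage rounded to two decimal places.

Unemployment rate ≈ 5.73%; labor force participation rate ≈ 75.02%.

Employed = 187.93 + 14.21 = 202.14 million (anyone who worked, including part-time for economic reasons, counts as employed).
Unemployed = 9.88 + 2.40 = 12.28 million (jobless and actively searching, or on temporary layoff).
Labor force = 202.14 + 12.28 = 214.42 million.
Not in labor force = 23.59 + 47.82 = 71.41 million (those not working and not actively searching are outside the labor force).
Civilian working-age population = 214.42 + 71.41 = 285.83 million.
Unemployment rate = 12.28 / 214.42 = 5.73%.
Labor force participation rate = 214.42 / 285.83 = 75.02%.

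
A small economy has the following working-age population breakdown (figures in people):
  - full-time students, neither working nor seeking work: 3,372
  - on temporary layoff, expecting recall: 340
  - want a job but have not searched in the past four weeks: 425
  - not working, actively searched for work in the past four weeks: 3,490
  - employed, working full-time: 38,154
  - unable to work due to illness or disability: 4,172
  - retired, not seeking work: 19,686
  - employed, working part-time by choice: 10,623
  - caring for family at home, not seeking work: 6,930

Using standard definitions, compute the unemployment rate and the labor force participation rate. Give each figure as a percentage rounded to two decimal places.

Employed = 38,154 + 10,623 = 48,777.
Unemployed = 340 + 3,490 = 3,830 (jobless and actively searching, or on temporary layoff).
Labor force = 48,777 + 3,830 = 52,607.
Not in labor force = 3,372 + 425 + 4,172 + 19,686 + 6,930 = 34,585 (those not working and not actively searching are outside the labor force — including those who want a job but have given up searching).
Civilian working-age population = 52,607 + 34,585 = 87,192.
Unemployment rate = 3,830 / 52,607 = 7.28%.
Labor force participation rate = 52,607 / 87,192 = 60.33%.

Unemployment rate ≈ 7.28%; labor force participation rate ≈ 60.33%.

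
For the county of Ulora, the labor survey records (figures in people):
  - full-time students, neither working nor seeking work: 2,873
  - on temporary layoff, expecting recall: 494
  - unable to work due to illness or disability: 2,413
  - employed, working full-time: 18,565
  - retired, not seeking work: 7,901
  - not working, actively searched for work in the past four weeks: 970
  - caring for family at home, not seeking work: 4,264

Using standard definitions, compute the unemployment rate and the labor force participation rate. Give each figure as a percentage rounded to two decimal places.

Employed = 18,565.
Unemployed = 494 + 970 = 1,464 (jobless and actively searching, or on temporary layoff).
Labor force = 18,565 + 1,464 = 20,029.
Not in labor force = 2,873 + 2,413 + 7,901 + 4,264 = 17,451 (those not working and not actively searching are outside the labor force).
Civilian working-age population = 20,029 + 17,451 = 37,480.
Unemployment rate = 1,464 / 20,029 = 7.31%.
Labor force participation rate = 20,029 / 37,480 = 53.44%.

Unemployment rate ≈ 7.31%; labor force participation rate ≈ 53.44%.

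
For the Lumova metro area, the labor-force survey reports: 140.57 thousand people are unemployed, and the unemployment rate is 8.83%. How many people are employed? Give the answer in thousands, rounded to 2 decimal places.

Labor force = U / u = 140.57 / 0.0883 ≈ 1,591.96 thousand.
Employed = labor force − unemployed = 1,591.96 − 140.57 = 1,451.39 thousand.

About 1,451.39 thousand are employed.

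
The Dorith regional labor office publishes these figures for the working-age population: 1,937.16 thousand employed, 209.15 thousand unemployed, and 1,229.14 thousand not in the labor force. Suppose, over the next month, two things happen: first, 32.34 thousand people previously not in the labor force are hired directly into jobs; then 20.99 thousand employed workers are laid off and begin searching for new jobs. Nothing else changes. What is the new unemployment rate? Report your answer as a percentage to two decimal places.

New unemployment rate ≈ 10.56%.

Initially, labor force = 1,937.16 + 209.15 = 2,146.31 thousand, so u = 209.15/2,146.31 = 9.74%.
After the first change, employed and labor force both rise by 32.34; unemployed unchanged → E = 1,969.50, U = 209.15, labor force = 2,178.65 thousand.
After the second change, employed falls and unemployed rises by 20.99; labor force unchanged → E = 1,948.51, U = 230.14, labor force = 2,178.65 thousand.
New unemployment rate = 230.14 / 2,178.65 = 10.56%.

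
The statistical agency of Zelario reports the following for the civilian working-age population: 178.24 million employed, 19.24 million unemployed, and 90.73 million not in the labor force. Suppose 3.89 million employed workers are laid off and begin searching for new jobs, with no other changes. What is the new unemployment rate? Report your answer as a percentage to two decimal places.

Initially, labor force = 178.24 + 19.24 = 197.48 million, so u = 19.24/197.48 = 9.74%.
After the change, employed falls and unemployed rises by 3.89; labor force unchanged → E = 174.35, U = 23.13, labor force = 197.48 million.
New unemployment rate = 23.13 / 197.48 = 11.71%.

New unemployment rate ≈ 11.71%.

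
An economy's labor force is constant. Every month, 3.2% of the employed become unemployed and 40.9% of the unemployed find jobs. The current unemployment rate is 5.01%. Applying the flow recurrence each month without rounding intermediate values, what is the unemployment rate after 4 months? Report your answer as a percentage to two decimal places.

Unemployment rate after four months ≈ 7.04%.

With a fixed labor force, u_{t+1} = u_t + s·(1−u_t) − f·u_t = u_t·(1−s−f) + s.
Here 1−s−f = 0.559 and s = 0.032.
u_1 = 0.050100 × 0.559 + 0.032 = 0.060006.
u_2 = 0.060006 × 0.559 + 0.032 = 0.065543.
u_3 = 0.065543 × 0.559 + 0.032 = 0.068639.
u_4 = 0.068639 × 0.559 + 0.032 = 0.070369.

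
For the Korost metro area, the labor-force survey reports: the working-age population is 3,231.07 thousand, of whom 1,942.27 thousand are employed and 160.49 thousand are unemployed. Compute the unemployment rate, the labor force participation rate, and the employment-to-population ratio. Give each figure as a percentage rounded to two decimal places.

Labor force = employed + unemployed = 1,942.27 + 160.49 = 2,102.76 thousand.
Unemployment rate = 160.49 / 2,102.76 = 7.63%.
Labor force participation rate = 2,102.76 / 3,231.07 = 65.08%.
Employment-population ratio = 1,942.27 / 3,231.07 = 60.11%.

Unemployment rate ≈ 7.63%; labor force participation rate ≈ 65.08%; employment-population ratio ≈ 60.11%.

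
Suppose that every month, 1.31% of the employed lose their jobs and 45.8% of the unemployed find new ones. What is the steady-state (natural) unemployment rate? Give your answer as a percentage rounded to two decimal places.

Steady-state unemployment rate ≈ 2.78%.

At steady state the flows balance: s·E = f·U, so U/(E+U) = s/(s+f).
u* = 1.31 / (1.31 + 45.8) = 1.31 / 47.11 = 2.78%.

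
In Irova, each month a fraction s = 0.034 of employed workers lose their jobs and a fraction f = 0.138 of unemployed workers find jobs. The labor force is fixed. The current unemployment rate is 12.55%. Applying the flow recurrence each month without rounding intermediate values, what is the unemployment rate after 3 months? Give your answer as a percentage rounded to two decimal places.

Unemployment rate after three months ≈ 15.67%.

With a fixed labor force, u_{t+1} = u_t + s·(1−u_t) − f·u_t = u_t·(1−s−f) + s.
Here 1−s−f = 0.828 and s = 0.034.
u_1 = 0.125500 × 0.828 + 0.034 = 0.137914.
u_2 = 0.137914 × 0.828 + 0.034 = 0.148193.
u_3 = 0.148193 × 0.828 + 0.034 = 0.156704.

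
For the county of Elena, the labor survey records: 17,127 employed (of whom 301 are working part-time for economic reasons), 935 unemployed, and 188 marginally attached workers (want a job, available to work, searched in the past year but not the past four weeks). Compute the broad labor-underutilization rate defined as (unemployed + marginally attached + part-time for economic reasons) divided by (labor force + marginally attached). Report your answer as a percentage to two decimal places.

Labor force = 17,127 + 935 = 18,062.
Numerator = 935 + 188 + 301 = 1,424.
Denominator = 18,062 + 188 = 18,250.
Broad rate = 1,424 / 18,250 = 7.80%.

Broad underutilization rate ≈ 7.80%.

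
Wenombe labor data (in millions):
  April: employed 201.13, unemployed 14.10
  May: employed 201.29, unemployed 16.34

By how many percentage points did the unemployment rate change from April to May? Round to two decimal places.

The unemployment rate changed by +0.96 percentage points.

April: labor force = 201.13 + 14.10 = 215.23; u = 14.10/215.23 = 6.55%.
May: labor force = 201.29 + 16.34 = 217.63; u = 16.34/217.63 = 7.51%.
Change = 7.51% − 6.55% = +0.96 pp.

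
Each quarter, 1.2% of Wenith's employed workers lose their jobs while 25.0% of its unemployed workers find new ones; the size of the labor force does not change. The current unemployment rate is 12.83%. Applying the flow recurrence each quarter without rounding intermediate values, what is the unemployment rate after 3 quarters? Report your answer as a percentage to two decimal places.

Unemployment rate after three quarters ≈ 7.90%.

With a fixed labor force, u_{t+1} = u_t + s·(1−u_t) − f·u_t = u_t·(1−s−f) + s.
Here 1−s−f = 0.738 and s = 0.012.
u_1 = 0.128300 × 0.738 + 0.012 = 0.106685.
u_2 = 0.106685 × 0.738 + 0.012 = 0.090734.
u_3 = 0.090734 × 0.738 + 0.012 = 0.078962.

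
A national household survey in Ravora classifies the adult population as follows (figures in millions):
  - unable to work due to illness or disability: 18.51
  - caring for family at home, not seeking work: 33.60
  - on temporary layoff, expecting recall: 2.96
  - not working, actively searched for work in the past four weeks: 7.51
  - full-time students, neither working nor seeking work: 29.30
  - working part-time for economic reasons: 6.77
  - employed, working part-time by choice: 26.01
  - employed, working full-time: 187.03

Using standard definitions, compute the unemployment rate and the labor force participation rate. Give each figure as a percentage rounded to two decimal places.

Employed = 6.77 + 26.01 + 187.03 = 219.81 million (anyone who worked, including part-time for economic reasons, counts as employed).
Unemployed = 2.96 + 7.51 = 10.47 million (jobless and actively searching, or on temporary layoff).
Labor force = 219.81 + 10.47 = 230.28 million.
Not in labor force = 18.51 + 33.60 + 29.30 = 81.41 million (those not working and not actively searching are outside the labor force).
Civilian working-age population = 230.28 + 81.41 = 311.69 million.
Unemployment rate = 10.47 / 230.28 = 4.55%.
Labor force participation rate = 230.28 / 311.69 = 73.88%.

Unemployment rate ≈ 4.55%; labor force participation rate ≈ 73.88%.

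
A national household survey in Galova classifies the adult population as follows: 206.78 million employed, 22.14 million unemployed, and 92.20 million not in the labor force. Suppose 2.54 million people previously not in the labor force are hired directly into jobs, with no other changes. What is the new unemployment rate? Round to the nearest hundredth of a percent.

New unemployment rate ≈ 9.57%.

Initially, labor force = 206.78 + 22.14 = 228.92 million, so u = 22.14/228.92 = 9.67%.
After the change, employed and labor force both rise by 2.54; unemployed unchanged → E = 209.32, U = 22.14, labor force = 231.46 million.
New unemployment rate = 22.14 / 231.46 = 9.57%.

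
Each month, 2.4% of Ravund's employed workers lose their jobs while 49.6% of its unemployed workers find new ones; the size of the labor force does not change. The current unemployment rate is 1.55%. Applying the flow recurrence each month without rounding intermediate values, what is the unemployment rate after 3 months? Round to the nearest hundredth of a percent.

Unemployment rate after three months ≈ 4.28%.

With a fixed labor force, u_{t+1} = u_t + s·(1−u_t) − f·u_t = u_t·(1−s−f) + s.
Here 1−s−f = 0.480 and s = 0.024.
u_1 = 0.015500 × 0.480 + 0.024 = 0.031440.
u_2 = 0.031440 × 0.480 + 0.024 = 0.039091.
u_3 = 0.039091 × 0.480 + 0.024 = 0.042764.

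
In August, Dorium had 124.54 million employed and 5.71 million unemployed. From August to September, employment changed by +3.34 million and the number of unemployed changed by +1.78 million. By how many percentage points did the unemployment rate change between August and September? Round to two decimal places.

The unemployment rate changed by +1.15 percentage points.

August: labor force = 124.54 + 5.71 = 130.25; u = 5.71/130.25 = 4.38%.
September: labor force = 127.88 + 7.49 = 135.37; u = 7.49/135.37 = 5.53%.
Change = 5.53% − 4.38% = +1.15 pp.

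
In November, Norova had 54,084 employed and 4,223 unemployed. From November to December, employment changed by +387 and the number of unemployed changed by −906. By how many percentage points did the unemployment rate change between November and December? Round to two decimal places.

November: labor force = 54,084 + 4,223 = 58,307; u = 4,223/58,307 = 7.24%.
December: labor force = 54,471 + 3,317 = 57,788; u = 3,317/57,788 = 5.74%.
Change = 5.74% − 7.24% = −1.50 pp.

The unemployment rate changed by −1.50 percentage points.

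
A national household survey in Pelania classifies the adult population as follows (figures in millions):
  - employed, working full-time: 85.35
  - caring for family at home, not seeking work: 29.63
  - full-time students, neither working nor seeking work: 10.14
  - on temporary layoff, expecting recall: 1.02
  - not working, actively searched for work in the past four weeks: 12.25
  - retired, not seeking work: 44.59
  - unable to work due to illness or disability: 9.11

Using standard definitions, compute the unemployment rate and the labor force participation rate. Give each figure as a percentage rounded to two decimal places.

Employed = 85.35 million.
Unemployed = 1.02 + 12.25 = 13.27 million (jobless and actively searching, or on temporary layoff).
Labor force = 85.35 + 13.27 = 98.62 million.
Not in labor force = 29.63 + 10.14 + 44.59 + 9.11 = 93.47 million (those not working and not actively searching are outside the labor force).
Civilian working-age population = 98.62 + 93.47 = 192.09 million.
Unemployment rate = 13.27 / 98.62 = 13.46%.
Labor force participation rate = 98.62 / 192.09 = 51.34%.

Unemployment rate ≈ 13.46%; labor force participation rate ≈ 51.34%.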